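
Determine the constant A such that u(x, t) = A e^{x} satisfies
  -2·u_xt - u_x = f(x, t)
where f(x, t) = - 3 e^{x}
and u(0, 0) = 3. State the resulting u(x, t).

Substitute the ansatz u = A e^{x} into the left-hand side.
Derivatives of the ansatz:
  u_xt = 0
  u_x = A e^{x}
Term by term:
  -2·u_xt = 0
  -u_x = - A e^{x}
So the left-hand side equals
  - A e^{x}
This must equal f(x, t) = - 3 e^{x} identically.
Matching coefficients of the independent functions:
  [e^{x}]:  - A = -3
Solving: A = 3.
Check against the point condition:
  u(0, 0) = 3  ⟹  A = 3  ✓
Hence u(x, t) = 3 e^{x}.

Answer: u(x, t) = 3 e^{x}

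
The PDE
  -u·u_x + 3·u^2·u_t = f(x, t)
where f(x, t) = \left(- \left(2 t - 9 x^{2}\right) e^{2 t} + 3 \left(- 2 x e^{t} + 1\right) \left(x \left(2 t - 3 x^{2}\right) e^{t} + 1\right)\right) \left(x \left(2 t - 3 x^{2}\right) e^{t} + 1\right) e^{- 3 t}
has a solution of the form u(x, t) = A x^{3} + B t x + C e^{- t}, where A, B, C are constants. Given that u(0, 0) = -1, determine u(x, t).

Substitute the ansatz u = A x^{3} + B t x + C e^{- t} into the left-hand side.
Derivatives of the ansatz:
  u_x = 3 A x^{2} + B t
  u_t = B x - C e^{- t}
Term by term:
  -u·u_x = - 3 A^{2} x^{5} - 4 A B t x^{3} - 3 A C x^{2} e^{- t} - B^{2} t^{2} x - B C t e^{- t}
  3·u^2·u_t = 3 A^{2} B x^{7} - 3 A^{2} C x^{6} e^{- t} + 6 A B^{2} t x^{5} - 6 A B C t x^{4} e^{- t} + 6 A B C x^{4} e^{- t} - 6 A C^{2} x^{3} e^{- 2 t} + 3 B^{3} t^{2} x^{3} - 3 B^{2} C t^{2} x^{2} e^{- t} + 6 B^{2} C t x^{2} e^{- t} - 6 B C^{2} t x e^{- 2 t} + 3 B C^{2} x e^{- 2 t} - 3 C^{3} e^{- 3 t}
So the left-hand side equals
  3 A^{2} B x^{7} - 3 A^{2} C x^{6} e^{- t} - 3 A^{2} x^{5} + 6 A B^{2} t x^{5} - 6 A B C t x^{4} e^{- t} + 6 A B C x^{4} e^{- t} - 4 A B t x^{3} - 6 A C^{2} x^{3} e^{- 2 t} - 3 A C x^{2} e^{- t} + 3 B^{3} t^{2} x^{3} - 3 B^{2} C t^{2} x^{2} e^{- t} + 6 B^{2} C t x^{2} e^{- t} - B^{2} t^{2} x - 6 B C^{2} t x e^{- 2 t} + 3 B C^{2} x e^{- 2 t} - B C t e^{- t} - 3 C^{3} e^{- 3 t}
This must equal f(x, t) identically; expanded, f = - 24 t^{2} x^{3} + 12 t^{2} x^{2} e^{- t} - 4 t^{2} x + 72 t x^{5} - 36 t x^{4} e^{- t} + 24 t x^{3} - 24 t x^{2} e^{- t} + 12 t x e^{- 2 t} - 2 t e^{- t} - 54 x^{7} + 27 x^{6} e^{- t} - 27 x^{5} + 36 x^{4} e^{- t} - 18 x^{3} e^{- 2 t} + 9 x^{2} e^{- t} - 6 x e^{- 2 t} + 3 e^{- 3 t}.
Matching coefficients of the independent functions:
(each divided by its leading coefficient; functions giving the same equation are listed together)
  [x^{5}]:  A^{2} - 9 = 0
  [x^{7}]:  A^{2} B + 18 = 0
  [t x^{3}]:  A B + 6 = 0
  [t x^{5}]:  A B^{2} - 12 = 0
  [t e^{- t}]:  B C - 2 = 0
  [t^{2} x]:  B^{2} - 4 = 0
  [t^{2} x^{3}]:  B^{3} + 8 = 0
  [x e^{- 2 t}, t x e^{- 2 t}]:  B C^{2} + 2 = 0
  [x^{2} e^{- t}]:  A C + 3 = 0
  [x^{3} e^{- 2 t}]:  A C^{2} - 3 = 0
  [x^{4} e^{- t}, t x^{4} e^{- t}]:  A B C - 6 = 0
  [x^{6} e^{- t}]:  A^{2} C + 9 = 0
  [t x^{2} e^{- t}, t^{2} x^{2} e^{- t}]:  B^{2} C + 4 = 0
  [e^{- 3 t}]:  C^{3} + 1 = 0
Solving: A = 3, B = -2, C = -1.
Check against the point condition:
  u(0, 0) = -1  ⟹  C = -1  ✓
Hence u(x, t) = - 2 t x + 3 x^{3} - e^{- t}.

Answer: u(x, t) = - 2 t x + 3 x^{3} - e^{- t}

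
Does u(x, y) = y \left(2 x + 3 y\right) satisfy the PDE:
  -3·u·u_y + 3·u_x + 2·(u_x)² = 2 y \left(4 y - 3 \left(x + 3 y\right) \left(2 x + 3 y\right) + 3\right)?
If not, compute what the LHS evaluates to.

Evaluate each term of the left-hand side for u = y \left(2 x + 3 y\right).
Derivatives:
  u_y = 2 x + 6 y
  u_x = 2 y
Terms:
  -3·u·u_y = - 6 y \left(x + 3 y\right) \left(2 x + 3 y\right)
  3·u_x = 6 y
  2·(u_x)² = 8 y^{2}
Sum: LHS = 2 y \left(4 y - 3 \left(x + 3 y\right) \left(2 x + 3 y\right) + 3\right)
This is exactly the given right-hand side, so u is a solution.

Answer: Yes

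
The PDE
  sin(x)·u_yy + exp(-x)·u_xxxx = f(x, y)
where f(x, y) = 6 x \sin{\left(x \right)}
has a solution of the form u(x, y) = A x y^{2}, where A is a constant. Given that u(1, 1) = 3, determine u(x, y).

Answer: u(x, y) = 3 x y^{2}

Derivation:
Substitute the ansatz u = A x y^{2} into the left-hand side.
Derivatives of the ansatz:
  u_yy = 2 A x
  u_xxxx = 0
Term by term:
  sin(x)·u_yy = 2 A x \sin{\left(x \right)}
  exp(-x)·u_xxxx = 0
So the left-hand side equals
  2 A x \sin{\left(x \right)}
This must equal f(x, y) = 6 x \sin{\left(x \right)} identically.
Matching coefficients of the independent functions:
  [x \sin{\left(x \right)}]:  2 A = 6
Solving: A = 3.
Check against the point condition:
  u(1, 1) = 3  ⟹  A = 3  ✓
Hence u(x, y) = 3 x y^{2}.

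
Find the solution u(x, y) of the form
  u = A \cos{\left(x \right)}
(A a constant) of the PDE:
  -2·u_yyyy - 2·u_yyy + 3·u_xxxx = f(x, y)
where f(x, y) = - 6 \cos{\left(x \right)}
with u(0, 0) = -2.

Substitute the ansatz u = A \cos{\left(x \right)} into the left-hand side.
Derivatives of the ansatz:
  u_yyyy = 0
  u_yyy = 0
  u_xxxx = A \cos{\left(x \right)}
Term by term:
  -2·u_yyyy = 0
  -2·u_yyy = 0
  3·u_xxxx = 3 A \cos{\left(x \right)}
So the left-hand side equals
  3 A \cos{\left(x \right)}
This must equal f(x, y) = - 6 \cos{\left(x \right)} identically.
Matching coefficients of the independent functions:
  [\cos{\left(x \right)}]:  3 A = -6
Solving: A = -2.
Check against the point condition:
  u(0, 0) = -2  ⟹  A = -2  ✓
Hence u(x, y) = - 2 \cos{\left(x \right)}.

Answer: u(x, y) = - 2 \cos{\left(x \right)}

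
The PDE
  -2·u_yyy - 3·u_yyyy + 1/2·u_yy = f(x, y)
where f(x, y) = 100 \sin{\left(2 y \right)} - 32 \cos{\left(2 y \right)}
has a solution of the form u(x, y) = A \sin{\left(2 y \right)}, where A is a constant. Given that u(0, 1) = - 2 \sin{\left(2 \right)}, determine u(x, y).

Answer: u(x, y) = - 2 \sin{\left(2 y \right)}

Derivation:
Substitute the ansatz u = A \sin{\left(2 y \right)} into the left-hand side.
Derivatives of the ansatz:
  u_yyy = - 8 A \cos{\left(2 y \right)}
  u_yyyy = 16 A \sin{\left(2 y \right)}
  u_yy = - 4 A \sin{\left(2 y \right)}
Term by term:
  -2·u_yyy = 16 A \cos{\left(2 y \right)}
  -3·u_yyyy = - 48 A \sin{\left(2 y \right)}
  1/2·u_yy = - 2 A \sin{\left(2 y \right)}
So the left-hand side equals
  - 50 A \sin{\left(2 y \right)} + 16 A \cos{\left(2 y \right)}
This must equal f(x, y) = 100 \sin{\left(2 y \right)} - 32 \cos{\left(2 y \right)} identically.
Matching coefficients of the independent functions:
  [\sin{\left(2 y \right)}]:  - 50 A = 100
  [\cos{\left(2 y \right)}]:  16 A = -32
Solving: A = -2.
Check against the point condition:
  u(0, 1) = - 2 \sin{\left(2 \right)}  ⟹  A \sin{\left(2 \right)} = - 2 \sin{\left(2 \right)}  ✓
Hence u(x, y) = - 2 \sin{\left(2 y \right)}.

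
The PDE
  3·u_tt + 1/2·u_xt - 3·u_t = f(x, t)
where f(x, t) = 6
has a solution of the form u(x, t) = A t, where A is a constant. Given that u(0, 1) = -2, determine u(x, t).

Substitute the ansatz u = A t into the left-hand side.
Derivatives of the ansatz:
  u_tt = 0
  u_xt = 0
  u_t = A
Term by term:
  3·u_tt = 0
  1/2·u_xt = 0
  -3·u_t = - 3 A
So the left-hand side equals
  - 3 A
This must equal f(x, t) = 6 identically.
Matching coefficients of the independent functions:
  [constant term]:  - 3 A = 6
Solving: A = -2.
Check against the point condition:
  u(0, 1) = -2  ⟹  A = -2  ✓
Hence u(x, t) = - 2 t.

Answer: u(x, t) = - 2 t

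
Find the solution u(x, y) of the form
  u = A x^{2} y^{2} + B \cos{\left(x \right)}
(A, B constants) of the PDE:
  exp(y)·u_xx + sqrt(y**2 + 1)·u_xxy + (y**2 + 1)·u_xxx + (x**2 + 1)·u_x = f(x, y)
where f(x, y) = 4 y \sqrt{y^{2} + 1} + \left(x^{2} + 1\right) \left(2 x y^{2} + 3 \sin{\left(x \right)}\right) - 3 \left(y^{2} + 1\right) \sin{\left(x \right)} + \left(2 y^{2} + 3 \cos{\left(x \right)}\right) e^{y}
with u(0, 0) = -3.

Answer: u(x, y) = x^{2} y^{2} - 3 \cos{\left(x \right)}

Derivation:
Substitute the ansatz u = A x^{2} y^{2} + B \cos{\left(x \right)} into the left-hand side.
Derivatives of the ansatz:
  u_xx = 2 A y^{2} - B \cos{\left(x \right)}
  u_xxy = 4 A y
  u_xxx = B \sin{\left(x \right)}
  u_x = 2 A x y^{2} - B \sin{\left(x \right)}
Term by term:
  exp(y)·u_xx = 2 A y^{2} e^{y} - B e^{y} \cos{\left(x \right)}
  sqrt(y**2 + 1)·u_xxy = 4 A y \sqrt{y^{2} + 1}
  (y**2 + 1)·u_xxx = B y^{2} \sin{\left(x \right)} + B \sin{\left(x \right)}
  (x**2 + 1)·u_x = 2 A x^{3} y^{2} + 2 A x y^{2} - B x^{2} \sin{\left(x \right)} - B \sin{\left(x \right)}
So the left-hand side equals
  2 A x^{3} y^{2} + 2 A x y^{2} + 2 A y^{2} e^{y} + 4 A y \sqrt{y^{2} + 1} - B x^{2} \sin{\left(x \right)} + B y^{2} \sin{\left(x \right)} - B e^{y} \cos{\left(x \right)}
This must equal f(x, y) identically; expanded, f = 2 x^{3} y^{2} + 3 x^{2} \sin{\left(x \right)} + 2 x y^{2} + 2 y^{2} e^{y} - 3 y^{2} \sin{\left(x \right)} + 4 y \sqrt{y^{2} + 1} + 3 e^{y} \cos{\left(x \right)}.
Matching coefficients of the independent functions:
  [x y^{2}, x^{3} y^{2}, y^{2} e^{y}]:  2 A = 2
  [x^{2} \sin{\left(x \right)}, e^{y} \cos{\left(x \right)}]:  - B = 3
  [y \sqrt{y^{2} + 1}]:  4 A = 4
  [y^{2} \sin{\left(x \right)}]:  B = -3
Solving: A = 1, B = -3.
Check against the point condition:
  u(0, 0) = -3  ⟹  B = -3  ✓
Hence u(x, y) = x^{2} y^{2} - 3 \cos{\left(x \right)}.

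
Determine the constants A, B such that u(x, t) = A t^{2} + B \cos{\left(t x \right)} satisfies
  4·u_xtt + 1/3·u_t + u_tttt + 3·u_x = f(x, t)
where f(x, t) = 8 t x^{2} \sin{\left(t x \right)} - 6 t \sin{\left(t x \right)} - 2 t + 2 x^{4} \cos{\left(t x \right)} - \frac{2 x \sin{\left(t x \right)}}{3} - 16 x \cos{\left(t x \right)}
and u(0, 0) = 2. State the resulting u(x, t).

Substitute the ansatz u = A t^{2} + B \cos{\left(t x \right)} into the left-hand side.
Derivatives of the ansatz:
  u_xtt = B t x^{2} \sin{\left(t x \right)} - 2 B x \cos{\left(t x \right)}
  u_t = 2 A t - B x \sin{\left(t x \right)}
  u_tttt = B x^{4} \cos{\left(t x \right)}
  u_x = - B t \sin{\left(t x \right)}
Term by term:
  4·u_xtt = 4 B t x^{2} \sin{\left(t x \right)} - 8 B x \cos{\left(t x \right)}
  1/3·u_t = \frac{2 A t}{3} - \frac{B x \sin{\left(t x \right)}}{3}
  u_tttt = B x^{4} \cos{\left(t x \right)}
  3·u_x = - 3 B t \sin{\left(t x \right)}
So the left-hand side equals
  \frac{2 A t}{3} + 4 B t x^{2} \sin{\left(t x \right)} - 3 B t \sin{\left(t x \right)} + B x^{4} \cos{\left(t x \right)} - \frac{B x \sin{\left(t x \right)}}{3} - 8 B x \cos{\left(t x \right)}
This must equal f(x, t) = 8 t x^{2} \sin{\left(t x \right)} - 6 t \sin{\left(t x \right)} - 2 t + 2 x^{4} \cos{\left(t x \right)} - \frac{2 x \sin{\left(t x \right)}}{3} - 16 x \cos{\left(t x \right)} identically.
Matching coefficients of the independent functions:
  [t]:  \frac{2 A}{3} = -2
  [t \sin{\left(t x \right)}]:  - 3 B = -6
  [x \sin{\left(t x \right)}]:  - \frac{B}{3} = - \frac{2}{3}
  [x \cos{\left(t x \right)}]:  - 8 B = -16
  [x^{4} \cos{\left(t x \right)}]:  B = 2
  [t x^{2} \sin{\left(t x \right)}]:  4 B = 8
Solving: A = -3, B = 2.
Check against the point condition:
  u(0, 0) = 2  ⟹  B = 2  ✓
Hence u(x, t) = - 3 t^{2} + 2 \cos{\left(t x \right)}.

Answer: u(x, t) = - 3 t^{2} + 2 \cos{\left(t x \right)}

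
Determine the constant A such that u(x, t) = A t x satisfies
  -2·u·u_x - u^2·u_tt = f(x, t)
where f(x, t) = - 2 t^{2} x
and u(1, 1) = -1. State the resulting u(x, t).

Substitute the ansatz u = A t x into the left-hand side.
Derivatives of the ansatz:
  u_x = A t
  u_tt = 0
Term by term:
  -2·u·u_x = - 2 A^{2} t^{2} x
  -u^2·u_tt = 0
So the left-hand side equals
  - 2 A^{2} t^{2} x
This must equal f(x, t) = - 2 t^{2} x identically.
Matching coefficients of the independent functions:
  [t^{2} x]:  - 2 A^{2} = -2
These equations allow (A) = (-1) or (1).
Impose the point condition(s):
  u(1, 1) = -1  ⟹  A = -1
Only A = -1 satisfies everything.
Hence u(x, t) = - t x.

Answer: u(x, t) = - t x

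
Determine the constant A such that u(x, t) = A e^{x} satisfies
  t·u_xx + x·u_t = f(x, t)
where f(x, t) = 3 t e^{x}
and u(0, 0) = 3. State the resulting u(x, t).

Substitute the ansatz u = A e^{x} into the left-hand side.
Derivatives of the ansatz:
  u_xx = A e^{x}
  u_t = 0
Term by term:
  t·u_xx = A t e^{x}
  x·u_t = 0
So the left-hand side equals
  A t e^{x}
This must equal f(x, t) = 3 t e^{x} identically.
Matching coefficients of the independent functions:
  [t e^{x}]:  A = 3
Solving: A = 3.
Check against the point condition:
  u(0, 0) = 3  ⟹  A = 3  ✓
Hence u(x, t) = 3 e^{x}.

Answer: u(x, t) = 3 e^{x}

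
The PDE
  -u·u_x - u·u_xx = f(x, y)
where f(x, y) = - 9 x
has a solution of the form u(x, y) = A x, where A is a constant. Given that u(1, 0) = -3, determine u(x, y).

Substitute the ansatz u = A x into the left-hand side.
Derivatives of the ansatz:
  u_x = A
  u_xx = 0
Term by term:
  -u·u_x = - A^{2} x
  -u·u_xx = 0
So the left-hand side equals
  - A^{2} x
This must equal f(x, y) = - 9 x identically.
Matching coefficients of the independent functions:
  [x]:  - A^{2} = -9
These equations allow (A) = (-3) or (3).
Impose the point condition(s):
  u(1, 0) = -3  ⟹  A = -3
Only A = -3 satisfies everything.
Hence u(x, y) = - 3 x.

Answer: u(x, y) = - 3 x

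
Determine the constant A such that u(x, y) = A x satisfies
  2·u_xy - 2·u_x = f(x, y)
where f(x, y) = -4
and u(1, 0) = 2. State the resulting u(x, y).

Substitute the ansatz u = A x into the left-hand side.
Derivatives of the ansatz:
  u_xy = 0
  u_x = A
Term by term:
  2·u_xy = 0
  -2·u_x = - 2 A
So the left-hand side equals
  - 2 A
This must equal f(x, y) = -4 identically.
Matching coefficients of the independent functions:
  [constant term]:  - 2 A = -4
Solving: A = 2.
Check against the point condition:
  u(1, 0) = 2  ⟹  A = 2  ✓
Hence u(x, y) = 2 x.

Answer: u(x, y) = 2 x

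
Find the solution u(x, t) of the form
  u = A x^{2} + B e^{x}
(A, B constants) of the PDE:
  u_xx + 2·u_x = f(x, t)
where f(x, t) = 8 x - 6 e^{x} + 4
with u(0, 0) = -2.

Substitute the ansatz u = A x^{2} + B e^{x} into the left-hand side.
Derivatives of the ansatz:
  u_xx = 2 A + B e^{x}
  u_x = 2 A x + B e^{x}
Term by term:
  u_xx = 2 A + B e^{x}
  2·u_x = 4 A x + 2 B e^{x}
So the left-hand side equals
  4 A x + 2 A + 3 B e^{x}
This must equal f(x, t) = 8 x - 6 e^{x} + 4 identically.
Matching coefficients of the independent functions:
  [constant term]:  2 A = 4
  [x]:  4 A = 8
  [e^{x}]:  3 B = -6
Solving: A = 2, B = -2.
Check against the point condition:
  u(0, 0) = -2  ⟹  B = -2  ✓
Hence u(x, t) = 2 x^{2} - 2 e^{x}.

Answer: u(x, t) = 2 x^{2} - 2 e^{x}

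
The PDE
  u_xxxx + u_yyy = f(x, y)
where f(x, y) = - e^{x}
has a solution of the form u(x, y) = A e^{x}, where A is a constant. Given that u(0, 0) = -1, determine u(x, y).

Substitute the ansatz u = A e^{x} into the left-hand side.
Derivatives of the ansatz:
  u_xxxx = A e^{x}
  u_yyy = 0
Term by term:
  u_xxxx = A e^{x}
  u_yyy = 0
So the left-hand side equals
  A e^{x}
This must equal f(x, y) = - e^{x} identically.
Matching coefficients of the independent functions:
  [e^{x}]:  A = -1
Solving: A = -1.
Check against the point condition:
  u(0, 0) = -1  ⟹  A = -1  ✓
Hence u(x, y) = - e^{x}.

Answer: u(x, y) = - e^{x}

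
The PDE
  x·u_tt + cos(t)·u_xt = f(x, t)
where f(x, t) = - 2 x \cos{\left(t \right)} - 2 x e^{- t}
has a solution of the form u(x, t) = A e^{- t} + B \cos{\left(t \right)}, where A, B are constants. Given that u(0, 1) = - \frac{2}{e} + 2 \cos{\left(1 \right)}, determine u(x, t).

Answer: u(x, t) = 2 \cos{\left(t \right)} - 2 e^{- t}

Derivation:
Substitute the ansatz u = A e^{- t} + B \cos{\left(t \right)} into the left-hand side.
Derivatives of the ansatz:
  u_tt = A e^{- t} - B \cos{\left(t \right)}
  u_xt = 0
Term by term:
  x·u_tt = A x e^{- t} - B x \cos{\left(t \right)}
  cos(t)·u_xt = 0
So the left-hand side equals
  A x e^{- t} - B x \cos{\left(t \right)}
This must equal f(x, t) = - 2 x \cos{\left(t \right)} - 2 x e^{- t} identically.
Matching coefficients of the independent functions:
  [x e^{- t}]:  A = -2
  [x \cos{\left(t \right)}]:  - B = -2
Solving: A = -2, B = 2.
Check against the point condition:
  u(0, 1) = - \frac{2}{e} + 2 \cos{\left(1 \right)}  ⟹  \frac{A}{e} + B \cos{\left(1 \right)} = - \frac{2}{e} + 2 \cos{\left(1 \right)}  ✓
Hence u(x, t) = 2 \cos{\left(t \right)} - 2 e^{- t}.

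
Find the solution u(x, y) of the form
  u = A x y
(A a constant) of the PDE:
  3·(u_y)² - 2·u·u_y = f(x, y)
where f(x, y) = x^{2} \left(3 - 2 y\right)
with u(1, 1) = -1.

Answer: u(x, y) = - x y

Derivation:
Substitute the ansatz u = A x y into the left-hand side.
Derivatives of the ansatz:
  u_y = A x
Term by term:
  3·(u_y)² = 3 A^{2} x^{2}
  -2·u·u_y = - 2 A^{2} x^{2} y
So the left-hand side equals
  - 2 A^{2} x^{2} y + 3 A^{2} x^{2}
This must equal f(x, y) identically; expanded, f = - 2 x^{2} y + 3 x^{2}.
Matching coefficients of the independent functions:
  [x^{2}]:  3 A^{2} = 3
  [x^{2} y]:  - 2 A^{2} = -2
These equations allow (A) = (-1) or (1).
Impose the point condition(s):
  u(1, 1) = -1  ⟹  A = -1
Only A = -1 satisfies everything.
Hence u(x, y) = - x y.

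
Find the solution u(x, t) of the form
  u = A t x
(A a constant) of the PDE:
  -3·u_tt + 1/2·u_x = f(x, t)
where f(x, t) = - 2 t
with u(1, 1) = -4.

Substitute the ansatz u = A t x into the left-hand side.
Derivatives of the ansatz:
  u_tt = 0
  u_x = A t
Term by term:
  -3·u_tt = 0
  1/2·u_x = \frac{A t}{2}
So the left-hand side equals
  \frac{A t}{2}
This must equal f(x, t) = - 2 t identically.
Matching coefficients of the independent functions:
  [t]:  \frac{A}{2} = -2
Solving: A = -4.
Check against the point condition:
  u(1, 1) = -4  ⟹  A = -4  ✓
Hence u(x, t) = - 4 t x.

Answer: u(x, t) = - 4 t x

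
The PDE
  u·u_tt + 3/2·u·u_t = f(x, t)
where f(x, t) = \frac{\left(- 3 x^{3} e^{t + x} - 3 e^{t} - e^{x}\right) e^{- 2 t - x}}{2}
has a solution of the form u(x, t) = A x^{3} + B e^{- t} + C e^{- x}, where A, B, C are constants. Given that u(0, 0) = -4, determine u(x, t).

Substitute the ansatz u = A x^{3} + B e^{- t} + C e^{- x} into the left-hand side.
Derivatives of the ansatz:
  u_tt = B e^{- t}
  u_t = - B e^{- t}
Term by term:
  u·u_tt = A B x^{3} e^{- t} + B^{2} e^{- 2 t} + B C e^{- t} e^{- x}
  3/2·u·u_t = - \frac{3 A B x^{3} e^{- t}}{2} - \frac{3 B^{2} e^{- 2 t}}{2} - \frac{3 B C e^{- t} e^{- x}}{2}
So the left-hand side equals
  - \frac{A B x^{3} e^{- t}}{2} - \frac{B^{2} e^{- 2 t}}{2} - \frac{B C e^{- t} e^{- x}}{2}
This must equal f(x, t) identically; expanded, f = - \frac{3 x^{3} e^{- t}}{2} - \frac{3 e^{- t} e^{- x}}{2} - \frac{e^{- 2 t}}{2}.
Matching coefficients of the independent functions:
  [x^{3} e^{- t}]:  - \frac{A B}{2} = - \frac{3}{2}
  [e^{- t} e^{- x}]:  - \frac{B C}{2} = - \frac{3}{2}
  [e^{- 2 t}]:  - \frac{B^{2}}{2} = - \frac{1}{2}
These equations allow (A, B, C) = (-3, -1, -3) or (3, 1, 3).
Impose the point condition(s):
  u(0, 0) = -4  ⟹  B + C = -4
Only A = -3, B = -1, C = -3 satisfies everything.
Hence u(x, t) = - 3 x^{3} - 3 e^{- x} - e^{- t}.

Answer: u(x, t) = - 3 x^{3} - 3 e^{- x} - e^{- t}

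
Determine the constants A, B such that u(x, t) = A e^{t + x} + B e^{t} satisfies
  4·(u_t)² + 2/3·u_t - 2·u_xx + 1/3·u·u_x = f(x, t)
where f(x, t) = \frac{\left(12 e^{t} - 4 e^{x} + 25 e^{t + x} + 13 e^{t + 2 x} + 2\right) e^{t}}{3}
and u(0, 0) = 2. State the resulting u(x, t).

Answer: u(x, t) = e^{t} + e^{t + x}

Derivation:
Substitute the ansatz u = A e^{t + x} + B e^{t} into the left-hand side.
Derivatives of the ansatz:
  u_t = A e^{t} e^{x} + B e^{t}
  u_xx = A e^{t} e^{x}
  u_x = A e^{t} e^{x}
Term by term:
  4·(u_t)² = 4 A^{2} e^{2 t} e^{2 x} + 8 A B e^{2 t} e^{x} + 4 B^{2} e^{2 t}
  2/3·u_t = \frac{2 A e^{t} e^{x}}{3} + \frac{2 B e^{t}}{3}
  -2·u_xx = - 2 A e^{t} e^{x}
  1/3·u·u_x = \frac{A^{2} e^{2 t} e^{2 x}}{3} + \frac{A B e^{2 t} e^{x}}{3}
So the left-hand side equals
  \frac{13 A^{2} e^{2 t} e^{2 x}}{3} + \frac{25 A B e^{2 t} e^{x}}{3} - \frac{4 A e^{t} e^{x}}{3} + 4 B^{2} e^{2 t} + \frac{2 B e^{t}}{3}
This must equal f(x, t) identically; expanded, f = \frac{13 e^{2 t} e^{2 x}}{3} + \frac{25 e^{2 t} e^{x}}{3} + 4 e^{2 t} - \frac{4 e^{t} e^{x}}{3} + \frac{2 e^{t}}{3}.
Matching coefficients of the independent functions:
  [e^{t} e^{x}]:  - \frac{4 A}{3} = - \frac{4}{3}
  [e^{2 t} e^{x}]:  \frac{25 A B}{3} = \frac{25}{3}
  [e^{2 t} e^{2 x}]:  \frac{13 A^{2}}{3} = \frac{13}{3}
  [e^{t}]:  \frac{2 B}{3} = \frac{2}{3}
  [e^{2 t}]:  4 B^{2} = 4
Solving: A = 1, B = 1.
Check against the point condition:
  u(0, 0) = 2  ⟹  A + B = 2  ✓
Hence u(x, t) = e^{t} + e^{t + x}.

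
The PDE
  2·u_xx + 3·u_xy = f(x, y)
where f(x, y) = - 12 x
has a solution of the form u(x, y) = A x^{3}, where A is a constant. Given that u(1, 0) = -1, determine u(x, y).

Substitute the ansatz u = A x^{3} into the left-hand side.
Derivatives of the ansatz:
  u_xx = 6 A x
  u_xy = 0
Term by term:
  2·u_xx = 12 A x
  3·u_xy = 0
So the left-hand side equals
  12 A x
This must equal f(x, y) = - 12 x identically.
Matching coefficients of the independent functions:
  [x]:  12 A = -12
Solving: A = -1.
Check against the point condition:
  u(1, 0) = -1  ⟹  A = -1  ✓
Hence u(x, y) = - x^{3}.

Answer: u(x, y) = - x^{3}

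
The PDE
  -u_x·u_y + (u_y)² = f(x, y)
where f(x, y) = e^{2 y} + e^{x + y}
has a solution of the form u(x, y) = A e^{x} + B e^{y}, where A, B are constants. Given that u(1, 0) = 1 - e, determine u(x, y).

Answer: u(x, y) = - e^{x} + e^{y}

Derivation:
Substitute the ansatz u = A e^{x} + B e^{y} into the left-hand side.
Derivatives of the ansatz:
  u_x = A e^{x}
  u_y = B e^{y}
Term by term:
  -u_x·u_y = - A B e^{x} e^{y}
  (u_y)² = B^{2} e^{2 y}
So the left-hand side equals
  - A B e^{x} e^{y} + B^{2} e^{2 y}
This must equal f(x, y) identically; expanded, f = e^{x} e^{y} + e^{2 y}.
Matching coefficients of the independent functions:
  [e^{x} e^{y}]:  - A B = 1
  [e^{2 y}]:  B^{2} = 1
These equations allow (A, B) = (-1, 1) or (1, -1).
Impose the point condition(s):
  u(1, 0) = 1 - e  ⟹  e A + B = 1 - e
Only A = -1, B = 1 satisfies everything.
Hence u(x, y) = - e^{x} + e^{y}.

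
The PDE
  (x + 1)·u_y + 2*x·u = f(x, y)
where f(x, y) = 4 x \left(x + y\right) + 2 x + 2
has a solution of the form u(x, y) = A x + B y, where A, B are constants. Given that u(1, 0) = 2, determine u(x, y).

Substitute the ansatz u = A x + B y into the left-hand side.
Derivatives of the ansatz:
  u_y = B
Term by term:
  (x + 1)·u_y = B x + B
  2*x·u = 2 A x^{2} + 2 B x y
So the left-hand side equals
  2 A x^{2} + 2 B x y + B x + B
This must equal f(x, y) identically; expanded, f = 4 x^{2} + 4 x y + 2 x + 2.
Matching coefficients of the independent functions:
  [constant term, x]:  B = 2
  [x^{2}]:  2 A = 4
  [x y]:  2 B = 4
Solving: A = 2, B = 2.
Check against the point condition:
  u(1, 0) = 2  ⟹  A = 2  ✓
Hence u(x, y) = 2 x + 2 y.

Answer: u(x, y) = 2 x + 2 y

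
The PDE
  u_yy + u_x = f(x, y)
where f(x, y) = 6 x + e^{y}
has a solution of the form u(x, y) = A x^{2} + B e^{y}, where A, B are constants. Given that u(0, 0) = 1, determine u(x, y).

Substitute the ansatz u = A x^{2} + B e^{y} into the left-hand side.
Derivatives of the ansatz:
  u_yy = B e^{y}
  u_x = 2 A x
Term by term:
  u_yy = B e^{y}
  u_x = 2 A x
So the left-hand side equals
  2 A x + B e^{y}
This must equal f(x, y) = 6 x + e^{y} identically.
Matching coefficients of the independent functions:
  [x]:  2 A = 6
  [e^{y}]:  B = 1
Solving: A = 3, B = 1.
Check against the point condition:
  u(0, 0) = 1  ⟹  B = 1  ✓
Hence u(x, y) = 3 x^{2} + e^{y}.

Answer: u(x, y) = 3 x^{2} + e^{y}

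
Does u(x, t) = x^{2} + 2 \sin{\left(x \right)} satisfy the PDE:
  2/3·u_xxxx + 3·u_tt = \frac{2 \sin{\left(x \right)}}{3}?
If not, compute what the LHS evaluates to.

Evaluate each term of the left-hand side for u = x^{2} + 2 \sin{\left(x \right)}.
Derivatives:
  u_xxxx = 2 \sin{\left(x \right)}
  u_tt = 0
Terms:
  2/3·u_xxxx = \frac{4 \sin{\left(x \right)}}{3}
  3·u_tt = 0
Sum: LHS = \frac{4 \sin{\left(x \right)}}{3}
Given right-hand side: \frac{2 \sin{\left(x \right)}}{3}. Difference LHS − RHS = \frac{2 \sin{\left(x \right)}}{3} ≠ 0, so u is not a solution.

Answer: No, the LHS evaluates to \frac{4 \sin{\left(x \right)}}{3}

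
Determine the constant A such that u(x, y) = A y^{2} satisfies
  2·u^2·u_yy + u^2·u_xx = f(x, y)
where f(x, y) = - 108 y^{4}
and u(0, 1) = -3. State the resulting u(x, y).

Substitute the ansatz u = A y^{2} into the left-hand side.
Derivatives of the ansatz:
  u_yy = 2 A
  u_xx = 0
Term by term:
  2·u^2·u_yy = 4 A^{3} y^{4}
  u^2·u_xx = 0
So the left-hand side equals
  4 A^{3} y^{4}
This must equal f(x, y) = - 108 y^{4} identically.
Matching coefficients of the independent functions:
  [y^{4}]:  4 A^{3} = -108
Solving: A = -3.
Check against the point condition:
  u(0, 1) = -3  ⟹  A = -3  ✓
Hence u(x, y) = - 3 y^{2}.

Answer: u(x, y) = - 3 y^{2}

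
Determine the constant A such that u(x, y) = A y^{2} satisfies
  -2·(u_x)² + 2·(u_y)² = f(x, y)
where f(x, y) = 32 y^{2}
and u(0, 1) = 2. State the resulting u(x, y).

Substitute the ansatz u = A y^{2} into the left-hand side.
Derivatives of the ansatz:
  u_x = 0
  u_y = 2 A y
Term by term:
  -2·(u_x)² = 0
  2·(u_y)² = 8 A^{2} y^{2}
So the left-hand side equals
  8 A^{2} y^{2}
This must equal f(x, y) = 32 y^{2} identically.
Matching coefficients of the independent functions:
  [y^{2}]:  8 A^{2} = 32
These equations allow (A) = (-2) or (2).
Impose the point condition(s):
  u(0, 1) = 2  ⟹  A = 2
Only A = 2 satisfies everything.
Hence u(x, y) = 2 y^{2}.

Answer: u(x, y) = 2 y^{2}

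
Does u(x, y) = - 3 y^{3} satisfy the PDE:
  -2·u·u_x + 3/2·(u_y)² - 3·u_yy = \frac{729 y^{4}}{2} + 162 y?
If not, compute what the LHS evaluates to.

Evaluate each term of the left-hand side for u = - 3 y^{3}.
Derivatives:
  u_x = 0
  u_y = - 9 y^{2}
  u_yy = - 18 y
Terms:
  -2·u·u_x = 0
  3/2·(u_y)² = \frac{243 y^{4}}{2}
  -3·u_yy = 54 y
Sum: LHS = \frac{243 y^{4}}{2} + 54 y
Given right-hand side: \frac{729 y^{4}}{2} + 162 y. Difference LHS − RHS = - 243 y^{4} - 108 y ≠ 0, so u is not a solution.

Answer: No, the LHS evaluates to \frac{243 y^{4}}{2} + 54 y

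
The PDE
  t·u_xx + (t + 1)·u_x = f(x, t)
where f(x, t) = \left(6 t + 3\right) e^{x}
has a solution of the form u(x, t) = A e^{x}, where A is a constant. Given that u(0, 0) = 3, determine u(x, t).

Substitute the ansatz u = A e^{x} into the left-hand side.
Derivatives of the ansatz:
  u_xx = A e^{x}
  u_x = A e^{x}
Term by term:
  t·u_xx = A t e^{x}
  (t + 1)·u_x = A t e^{x} + A e^{x}
So the left-hand side equals
  2 A t e^{x} + A e^{x}
This must equal f(x, t) identically; expanded, f = 6 t e^{x} + 3 e^{x}.
Matching coefficients of the independent functions:
  [t e^{x}]:  2 A = 6
  [e^{x}]:  A = 3
Solving: A = 3.
Check against the point condition:
  u(0, 0) = 3  ⟹  A = 3  ✓
Hence u(x, t) = 3 e^{x}.

Answer: u(x, t) = 3 e^{x}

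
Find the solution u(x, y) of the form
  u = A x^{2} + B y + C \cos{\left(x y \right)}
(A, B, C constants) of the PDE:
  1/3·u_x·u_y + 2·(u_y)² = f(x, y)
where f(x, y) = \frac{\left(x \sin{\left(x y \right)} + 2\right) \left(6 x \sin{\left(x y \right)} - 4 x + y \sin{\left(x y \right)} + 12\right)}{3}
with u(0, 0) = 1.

Substitute the ansatz u = A x^{2} + B y + C \cos{\left(x y \right)} into the left-hand side.
Derivatives of the ansatz:
  u_x = 2 A x - C y \sin{\left(x y \right)}
  u_y = B - C x \sin{\left(x y \right)}
Term by term:
  1/3·u_x·u_y = \frac{2 A B x}{3} - \frac{2 A C x^{2} \sin{\left(x y \right)}}{3} - \frac{B C y \sin{\left(x y \right)}}{3} + \frac{C^{2} x y \sin^{2}{\left(x y \right)}}{3}
  2·(u_y)² = 2 B^{2} - 4 B C x \sin{\left(x y \right)} + 2 C^{2} x^{2} \sin^{2}{\left(x y \right)}
So the left-hand side equals
  \frac{2 A B x}{3} - \frac{2 A C x^{2} \sin{\left(x y \right)}}{3} + 2 B^{2} - 4 B C x \sin{\left(x y \right)} - \frac{B C y \sin{\left(x y \right)}}{3} + 2 C^{2} x^{2} \sin^{2}{\left(x y \right)} + \frac{C^{2} x y \sin^{2}{\left(x y \right)}}{3}
This must equal f(x, y) identically; expanded, f = 2 x^{2} \sin^{2}{\left(x y \right)} - \frac{4 x^{2} \sin{\left(x y \right)}}{3} + \frac{x y \sin^{2}{\left(x y \right)}}{3} + 8 x \sin{\left(x y \right)} - \frac{8 x}{3} + \frac{2 y \sin{\left(x y \right)}}{3} + 8.
Matching coefficients of the independent functions:
  [constant term]:  2 B^{2} = 8
  [x]:  \frac{2 A B}{3} = - \frac{8}{3}
  [x \sin{\left(x y \right)}]:  - 4 B C = 8
  [x^{2} \sin{\left(x y \right)}]:  - \frac{2 A C}{3} = - \frac{4}{3}
  [x^{2} \sin^{2}{\left(x y \right)}]:  2 C^{2} = 2
  [y \sin{\left(x y \right)}]:  - \frac{B C}{3} = \frac{2}{3}
  [x y \sin^{2}{\left(x y \right)}]:  \frac{C^{2}}{3} = \frac{1}{3}
These equations allow (A, B, C) = (-2, 2, -1) or (2, -2, 1).
Impose the point condition(s):
  u(0, 0) = 1  ⟹  C = 1
Only A = 2, B = -2, C = 1 satisfies everything.
Hence u(x, y) = 2 x^{2} - 2 y + \cos{\left(x y \right)}.

Answer: u(x, y) = 2 x^{2} - 2 y + \cos{\left(x y \right)}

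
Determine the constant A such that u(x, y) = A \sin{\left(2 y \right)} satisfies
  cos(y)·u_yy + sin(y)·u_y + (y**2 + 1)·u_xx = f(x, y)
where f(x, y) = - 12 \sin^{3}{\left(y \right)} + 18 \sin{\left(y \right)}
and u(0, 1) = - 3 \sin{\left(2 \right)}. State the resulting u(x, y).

Answer: u(x, y) = - 3 \sin{\left(2 y \right)}

Derivation:
Substitute the ansatz u = A \sin{\left(2 y \right)} into the left-hand side.
Derivatives of the ansatz:
  u_yy = - 4 A \sin{\left(2 y \right)}
  u_y = 2 A \cos{\left(2 y \right)}
  u_xx = 0
Term by term:
  cos(y)·u_yy = - 4 A \sin{\left(2 y \right)} \cos{\left(y \right)}
  sin(y)·u_y = 2 A \sin{\left(y \right)} \cos{\left(2 y \right)}
  (y**2 + 1)·u_xx = 0
So the left-hand side equals
  2 A \sin{\left(y \right)} \cos{\left(2 y \right)} - 4 A \sin{\left(2 y \right)} \cos{\left(y \right)}
This must equal f(x, y) identically; expanded, f = - 6 \sin{\left(y \right)} \cos{\left(2 y \right)} + 12 \sin{\left(2 y \right)} \cos{\left(y \right)}.
Matching coefficients of the independent functions:
  [\sin{\left(y \right)} \cos{\left(2 y \right)}]:  2 A = -6
  [\sin{\left(2 y \right)} \cos{\left(y \right)}]:  - 4 A = 12
Solving: A = -3.
Check against the point condition:
  u(0, 1) = - 3 \sin{\left(2 \right)}  ⟹  A \sin{\left(2 \right)} = - 3 \sin{\left(2 \right)}  ✓
Hence u(x, y) = - 3 \sin{\left(2 y \right)}.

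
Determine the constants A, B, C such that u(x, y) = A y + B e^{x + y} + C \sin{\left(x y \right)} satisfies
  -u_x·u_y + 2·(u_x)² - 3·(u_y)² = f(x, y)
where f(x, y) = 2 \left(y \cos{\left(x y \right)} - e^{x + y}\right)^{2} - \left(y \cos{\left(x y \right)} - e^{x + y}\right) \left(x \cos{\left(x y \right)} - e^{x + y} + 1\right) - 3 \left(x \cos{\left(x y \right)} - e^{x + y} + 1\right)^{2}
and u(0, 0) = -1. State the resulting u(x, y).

Answer: u(x, y) = y - e^{x + y} + \sin{\left(x y \right)}

Derivation:
Substitute the ansatz u = A y + B e^{x + y} + C \sin{\left(x y \right)} into the left-hand side.
Derivatives of the ansatz:
  u_x = B e^{x} e^{y} + C y \cos{\left(x y \right)}
  u_y = A + B e^{x} e^{y} + C x \cos{\left(x y \right)}
Term by term:
  -u_x·u_y = - A B e^{x} e^{y} - A C y \cos{\left(x y \right)} - B^{2} e^{2 x} e^{2 y} - B C x e^{x} e^{y} \cos{\left(x y \right)} - B C y e^{x} e^{y} \cos{\left(x y \right)} - C^{2} x y \cos^{2}{\left(x y \right)}
  2·(u_x)² = 2 B^{2} e^{2 x} e^{2 y} + 4 B C y e^{x} e^{y} \cos{\left(x y \right)} + 2 C^{2} y^{2} \cos^{2}{\left(x y \right)}
  -3·(u_y)² = - 3 A^{2} - 6 A B e^{x} e^{y} - 6 A C x \cos{\left(x y \right)} - 3 B^{2} e^{2 x} e^{2 y} - 6 B C x e^{x} e^{y} \cos{\left(x y \right)} - 3 C^{2} x^{2} \cos^{2}{\left(x y \right)}
So the left-hand side equals
  - 3 A^{2} - 7 A B e^{x} e^{y} - 6 A C x \cos{\left(x y \right)} - A C y \cos{\left(x y \right)} - 2 B^{2} e^{2 x} e^{2 y} - 7 B C x e^{x} e^{y} \cos{\left(x y \right)} + 3 B C y e^{x} e^{y} \cos{\left(x y \right)} - 3 C^{2} x^{2} \cos^{2}{\left(x y \right)} - C^{2} x y \cos^{2}{\left(x y \right)} + 2 C^{2} y^{2} \cos^{2}{\left(x y \right)}
This must equal f(x, y) identically; expanded, f = - 3 x^{2} \cos^{2}{\left(x y \right)} - x y \cos^{2}{\left(x y \right)} + 7 x e^{x} e^{y} \cos{\left(x y \right)} - 6 x \cos{\left(x y \right)} + 2 y^{2} \cos^{2}{\left(x y \right)} - 3 y e^{x} e^{y} \cos{\left(x y \right)} - y \cos{\left(x y \right)} - 2 e^{2 x} e^{2 y} + 7 e^{x} e^{y} - 3.
Matching coefficients of the independent functions:
  [constant term]:  - 3 A^{2} = -3
  [x \cos{\left(x y \right)}]:  - 6 A C = -6
  [x^{2} \cos^{2}{\left(x y \right)}]:  - 3 C^{2} = -3
  [y \cos{\left(x y \right)}]:  - A C = -1
  [y^{2} \cos^{2}{\left(x y \right)}]:  2 C^{2} = 2
  [e^{x} e^{y}]:  - 7 A B = 7
  [e^{2 x} e^{2 y}]:  - 2 B^{2} = -2
  [x y \cos^{2}{\left(x y \right)}]:  - C^{2} = -1
  [x e^{x} e^{y} \cos{\left(x y \right)}]:  - 7 B C = 7
  [y e^{x} e^{y} \cos{\left(x y \right)}]:  3 B C = -3
These equations allow (A, B, C) = (-1, 1, -1) or (1, -1, 1).
Impose the point condition(s):
  u(0, 0) = -1  ⟹  B = -1
Only A = 1, B = -1, C = 1 satisfies everything.
Hence u(x, y) = y - e^{x + y} + \sin{\left(x y \right)}.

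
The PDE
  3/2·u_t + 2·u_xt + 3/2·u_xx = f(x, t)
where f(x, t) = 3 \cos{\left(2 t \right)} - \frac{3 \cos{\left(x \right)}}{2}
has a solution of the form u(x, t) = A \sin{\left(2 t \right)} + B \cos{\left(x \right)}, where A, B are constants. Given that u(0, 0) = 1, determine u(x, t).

Substitute the ansatz u = A \sin{\left(2 t \right)} + B \cos{\left(x \right)} into the left-hand side.
Derivatives of the ansatz:
  u_t = 2 A \cos{\left(2 t \right)}
  u_xt = 0
  u_xx = - B \cos{\left(x \right)}
Term by term:
  3/2·u_t = 3 A \cos{\left(2 t \right)}
  2·u_xt = 0
  3/2·u_xx = - \frac{3 B \cos{\left(x \right)}}{2}
So the left-hand side equals
  3 A \cos{\left(2 t \right)} - \frac{3 B \cos{\left(x \right)}}{2}
This must equal f(x, t) = 3 \cos{\left(2 t \right)} - \frac{3 \cos{\left(x \right)}}{2} identically.
Matching coefficients of the independent functions:
  [\cos{\left(2 t \right)}]:  3 A = 3
  [\cos{\left(x \right)}]:  - \frac{3 B}{2} = - \frac{3}{2}
Solving: A = 1, B = 1.
Check against the point condition:
  u(0, 0) = 1  ⟹  B = 1  ✓
Hence u(x, t) = \sin{\left(2 t \right)} + \cos{\left(x \right)}.

Answer: u(x, t) = \sin{\left(2 t \right)} + \cos{\left(x \right)}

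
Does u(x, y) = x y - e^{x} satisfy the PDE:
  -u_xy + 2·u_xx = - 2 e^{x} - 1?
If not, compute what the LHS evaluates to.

Evaluate each term of the left-hand side for u = x y - e^{x}.
Derivatives:
  u_xy = 1
  u_xx = - e^{x}
Terms:
  -u_xy = -1
  2·u_xx = - 2 e^{x}
Sum: LHS = - 2 e^{x} - 1
This is exactly the given right-hand side, so u is a solution.

Answer: Yes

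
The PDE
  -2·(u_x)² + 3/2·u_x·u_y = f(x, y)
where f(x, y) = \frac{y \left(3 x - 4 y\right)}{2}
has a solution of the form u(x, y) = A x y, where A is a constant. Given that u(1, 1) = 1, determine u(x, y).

Substitute the ansatz u = A x y into the left-hand side.
Derivatives of the ansatz:
  u_x = A y
  u_y = A x
Term by term:
  -2·(u_x)² = - 2 A^{2} y^{2}
  3/2·u_x·u_y = \frac{3 A^{2} x y}{2}
So the left-hand side equals
  \frac{3 A^{2} x y}{2} - 2 A^{2} y^{2}
This must equal f(x, y) identically; expanded, f = \frac{3 x y}{2} - 2 y^{2}.
Matching coefficients of the independent functions:
  [y^{2}]:  - 2 A^{2} = -2
  [x y]:  \frac{3 A^{2}}{2} = \frac{3}{2}
These equations allow (A) = (-1) or (1).
Impose the point condition(s):
  u(1, 1) = 1  ⟹  A = 1
Only A = 1 satisfies everything.
Hence u(x, y) = x y.

Answer: u(x, y) = x y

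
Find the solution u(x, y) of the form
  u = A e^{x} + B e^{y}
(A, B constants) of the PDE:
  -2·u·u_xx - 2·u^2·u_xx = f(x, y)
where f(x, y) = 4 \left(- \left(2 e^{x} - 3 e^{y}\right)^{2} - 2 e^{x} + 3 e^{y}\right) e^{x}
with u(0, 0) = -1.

Answer: u(x, y) = 2 e^{x} - 3 e^{y}

Derivation:
Substitute the ansatz u = A e^{x} + B e^{y} into the left-hand side.
Derivatives of the ansatz:
  u_xx = A e^{x}
Term by term:
  -2·u·u_xx = - 2 A^{2} e^{2 x} - 2 A B e^{x} e^{y}
  -2·u^2·u_xx = - 2 A^{3} e^{3 x} - 4 A^{2} B e^{2 x} e^{y} - 2 A B^{2} e^{x} e^{2 y}
So the left-hand side equals
  - 2 A^{3} e^{3 x} - 4 A^{2} B e^{2 x} e^{y} - 2 A^{2} e^{2 x} - 2 A B^{2} e^{x} e^{2 y} - 2 A B e^{x} e^{y}
This must equal f(x, y) identically; expanded, f = - 16 e^{3 x} + 48 e^{2 x} e^{y} - 8 e^{2 x} - 36 e^{x} e^{2 y} + 12 e^{x} e^{y}.
Matching coefficients of the independent functions:
  [e^{x} e^{y}]:  - 2 A B = 12
  [e^{x} e^{2 y}]:  - 2 A B^{2} = -36
  [e^{2 x} e^{y}]:  - 4 A^{2} B = 48
  [e^{2 x}]:  - 2 A^{2} = -8
  [e^{3 x}]:  - 2 A^{3} = -16
Solving: A = 2, B = -3.
Check against the point condition:
  u(0, 0) = -1  ⟹  A + B = -1  ✓
Hence u(x, y) = 2 e^{x} - 3 e^{y}.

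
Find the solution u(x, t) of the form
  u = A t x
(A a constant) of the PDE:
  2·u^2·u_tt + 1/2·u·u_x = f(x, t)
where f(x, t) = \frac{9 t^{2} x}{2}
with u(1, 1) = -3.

Answer: u(x, t) = - 3 t x

Derivation:
Substitute the ansatz u = A t x into the left-hand side.
Derivatives of the ansatz:
  u_tt = 0
  u_x = A t
Term by term:
  2·u^2·u_tt = 0
  1/2·u·u_x = \frac{A^{2} t^{2} x}{2}
So the left-hand side equals
  \frac{A^{2} t^{2} x}{2}
This must equal f(x, t) = \frac{9 t^{2} x}{2} identically.
Matching coefficients of the independent functions:
  [t^{2} x]:  \frac{A^{2}}{2} = \frac{9}{2}
These equations allow (A) = (-3) or (3).
Impose the point condition(s):
  u(1, 1) = -3  ⟹  A = -3
Only A = -3 satisfies everything.
Hence u(x, t) = - 3 t x.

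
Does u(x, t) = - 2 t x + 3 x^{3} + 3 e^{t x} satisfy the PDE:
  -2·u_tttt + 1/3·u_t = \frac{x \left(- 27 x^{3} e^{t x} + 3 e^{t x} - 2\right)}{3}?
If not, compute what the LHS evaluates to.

Evaluate each term of the left-hand side for u = - 2 t x + 3 x^{3} + 3 e^{t x}.
Derivatives:
  u_tttt = 3 x^{4} e^{t x}
  u_t = 3 x e^{t x} - 2 x
Terms:
  -2·u_tttt = - 6 x^{4} e^{t x}
  1/3·u_t = \frac{x \left(3 e^{t x} - 2\right)}{3}
Sum: LHS = \frac{x \left(- 18 x^{3} e^{t x} + 3 e^{t x} - 2\right)}{3}
Given right-hand side: \frac{x \left(- 27 x^{3} e^{t x} + 3 e^{t x} - 2\right)}{3}. Difference LHS − RHS = 3 x^{4} e^{t x} ≠ 0, so u is not a solution.

Answer: No, the LHS evaluates to \frac{x \left(- 18 x^{3} e^{t x} + 3 e^{t x} - 2\right)}{3}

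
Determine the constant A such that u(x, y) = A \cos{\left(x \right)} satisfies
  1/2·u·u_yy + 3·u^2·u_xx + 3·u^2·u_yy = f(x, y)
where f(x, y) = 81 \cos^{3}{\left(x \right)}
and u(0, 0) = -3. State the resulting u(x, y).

Answer: u(x, y) = - 3 \cos{\left(x \right)}

Derivation:
Substitute the ansatz u = A \cos{\left(x \right)} into the left-hand side.
Derivatives of the ansatz:
  u_yy = 0
  u_xx = - A \cos{\left(x \right)}
Term by term:
  1/2·u·u_yy = 0
  3·u^2·u_xx = - 3 A^{3} \cos^{3}{\left(x \right)}
  3·u^2·u_yy = 0
So the left-hand side equals
  - 3 A^{3} \cos^{3}{\left(x \right)}
This must equal f(x, y) = 81 \cos^{3}{\left(x \right)} identically.
Matching coefficients of the independent functions:
  [\cos^{3}{\left(x \right)}]:  - 3 A^{3} = 81
Solving: A = -3.
Check against the point condition:
  u(0, 0) = -3  ⟹  A = -3  ✓
Hence u(x, y) = - 3 \cos{\left(x \right)}.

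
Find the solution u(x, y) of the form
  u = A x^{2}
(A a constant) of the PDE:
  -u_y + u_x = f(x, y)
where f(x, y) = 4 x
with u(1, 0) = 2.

Answer: u(x, y) = 2 x^{2}

Derivation:
Substitute the ansatz u = A x^{2} into the left-hand side.
Derivatives of the ansatz:
  u_y = 0
  u_x = 2 A x
Term by term:
  -u_y = 0
  u_x = 2 A x
So the left-hand side equals
  2 A x
This must equal f(x, y) = 4 x identically.
Matching coefficients of the independent functions:
  [x]:  2 A = 4
Solving: A = 2.
Check against the point condition:
  u(1, 0) = 2  ⟹  A = 2  ✓
Hence u(x, y) = 2 x^{2}.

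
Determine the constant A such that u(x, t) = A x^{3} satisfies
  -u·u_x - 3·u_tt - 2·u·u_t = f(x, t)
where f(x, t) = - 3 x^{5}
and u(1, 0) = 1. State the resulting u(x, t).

Answer: u(x, t) = x^{3}

Derivation:
Substitute the ansatz u = A x^{3} into the left-hand side.
Derivatives of the ansatz:
  u_x = 3 A x^{2}
  u_tt = 0
  u_t = 0
Term by term:
  -u·u_x = - 3 A^{2} x^{5}
  -3·u_tt = 0
  -2·u·u_t = 0
So the left-hand side equals
  - 3 A^{2} x^{5}
This must equal f(x, t) = - 3 x^{5} identically.
Matching coefficients of the independent functions:
  [x^{5}]:  - 3 A^{2} = -3
These equations allow (A) = (-1) or (1).
Impose the point condition(s):
  u(1, 0) = 1  ⟹  A = 1
Only A = 1 satisfies everything.
Hence u(x, t) = x^{3}.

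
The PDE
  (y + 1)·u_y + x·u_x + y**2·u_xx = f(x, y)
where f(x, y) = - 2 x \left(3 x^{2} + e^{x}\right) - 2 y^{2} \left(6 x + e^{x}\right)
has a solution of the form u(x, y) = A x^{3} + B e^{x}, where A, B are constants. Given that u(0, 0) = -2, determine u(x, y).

Answer: u(x, y) = - 2 x^{3} - 2 e^{x}

Derivation:
Substitute the ansatz u = A x^{3} + B e^{x} into the left-hand side.
Derivatives of the ansatz:
  u_y = 0
  u_x = 3 A x^{2} + B e^{x}
  u_xx = 6 A x + B e^{x}
Term by term:
  (y + 1)·u_y = 0
  x·u_x = 3 A x^{3} + B x e^{x}
  y**2·u_xx = 6 A x y^{2} + B y^{2} e^{x}
So the left-hand side equals
  3 A x^{3} + 6 A x y^{2} + B x e^{x} + B y^{2} e^{x}
This must equal f(x, y) identically; expanded, f = - 6 x^{3} - 12 x y^{2} - 2 x e^{x} - 2 y^{2} e^{x}.
Matching coefficients of the independent functions:
  [x^{3}]:  3 A = -6
  [x y^{2}]:  6 A = -12
  [x e^{x}, y^{2} e^{x}]:  B = -2
Solving: A = -2, B = -2.
Check against the point condition:
  u(0, 0) = -2  ⟹  B = -2  ✓
Hence u(x, y) = - 2 x^{3} - 2 e^{x}.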